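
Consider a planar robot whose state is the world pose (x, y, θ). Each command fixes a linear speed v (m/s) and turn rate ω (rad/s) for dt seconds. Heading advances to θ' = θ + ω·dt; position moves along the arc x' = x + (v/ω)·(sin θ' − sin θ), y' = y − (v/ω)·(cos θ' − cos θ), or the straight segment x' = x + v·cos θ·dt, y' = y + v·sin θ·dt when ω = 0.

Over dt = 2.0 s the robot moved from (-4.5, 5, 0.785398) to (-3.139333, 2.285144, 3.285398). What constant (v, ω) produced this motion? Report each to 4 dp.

Δθ = 3.285398 − 0.785398 = 2.500000
ω = Δθ/dt = 2.500000/2.0 = 1.2500
R = −Δy/(cos θ' − cos θ) = -1.6000
v = R·ω = -1.6000·1.2500 = -2.0000

v = -2.0000, ω = 1.2500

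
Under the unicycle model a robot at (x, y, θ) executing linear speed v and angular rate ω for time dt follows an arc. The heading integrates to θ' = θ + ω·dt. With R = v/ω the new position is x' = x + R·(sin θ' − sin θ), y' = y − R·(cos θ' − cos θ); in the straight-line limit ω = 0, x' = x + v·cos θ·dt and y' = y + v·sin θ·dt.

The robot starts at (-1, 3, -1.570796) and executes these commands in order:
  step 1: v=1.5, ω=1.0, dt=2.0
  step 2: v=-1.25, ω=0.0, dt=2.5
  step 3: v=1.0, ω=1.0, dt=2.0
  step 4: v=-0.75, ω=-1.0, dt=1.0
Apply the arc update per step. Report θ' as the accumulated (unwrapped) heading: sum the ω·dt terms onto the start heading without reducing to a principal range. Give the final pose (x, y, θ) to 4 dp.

(-1.2276, 1.3283, 1.4292)

step 1: θ'=0.4292 (R=1.5000) → pose (1.1242, 1.6361, 0.4292)
step 2: θ'=0.4292 (straight) → pose (-1.7173, 0.3356, 0.4292)
step 3: θ'=2.4292 (R=1.0000) → pose (-1.4798, 2.0017, 2.4292)
step 4: θ'=1.4292 (R=0.7500) → pose (-1.2276, 1.3283, 1.4292)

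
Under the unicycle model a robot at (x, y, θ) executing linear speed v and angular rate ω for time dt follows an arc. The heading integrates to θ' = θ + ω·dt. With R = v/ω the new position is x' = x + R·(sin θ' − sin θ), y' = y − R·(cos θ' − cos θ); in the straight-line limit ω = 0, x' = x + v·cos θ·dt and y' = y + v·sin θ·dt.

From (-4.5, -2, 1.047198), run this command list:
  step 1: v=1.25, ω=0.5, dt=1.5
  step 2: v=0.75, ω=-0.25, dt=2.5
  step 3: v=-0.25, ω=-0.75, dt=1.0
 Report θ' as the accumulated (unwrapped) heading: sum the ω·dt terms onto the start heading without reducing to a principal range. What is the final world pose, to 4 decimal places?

(-4.2409, 1.4743, 0.4222)

step 1: θ'=1.7972 (R=2.5000) → pose (-4.2289, -0.1888, 1.7972)
step 2: θ'=1.1722 (R=-3.0000) → pose (-4.0702, 1.6490, 1.1722)
step 3: θ'=0.4222 (R=0.3333) → pose (-4.2409, 1.4743, 0.4222)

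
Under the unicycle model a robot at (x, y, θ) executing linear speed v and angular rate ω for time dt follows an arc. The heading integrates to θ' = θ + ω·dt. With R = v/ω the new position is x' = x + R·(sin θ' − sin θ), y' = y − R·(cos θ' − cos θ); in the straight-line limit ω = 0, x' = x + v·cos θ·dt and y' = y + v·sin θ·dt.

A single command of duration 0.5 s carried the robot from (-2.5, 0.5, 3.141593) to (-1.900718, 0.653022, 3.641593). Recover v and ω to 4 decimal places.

Δθ = 3.641593 − 3.141593 = 0.500000
ω = Δθ/dt = 0.500000/0.5 = 1.0000
R = Δx/(sin θ' − sin θ) = -1.2500
v = R·ω = -1.2500·1.0000 = -1.2500

v = -1.2500, ω = 1.0000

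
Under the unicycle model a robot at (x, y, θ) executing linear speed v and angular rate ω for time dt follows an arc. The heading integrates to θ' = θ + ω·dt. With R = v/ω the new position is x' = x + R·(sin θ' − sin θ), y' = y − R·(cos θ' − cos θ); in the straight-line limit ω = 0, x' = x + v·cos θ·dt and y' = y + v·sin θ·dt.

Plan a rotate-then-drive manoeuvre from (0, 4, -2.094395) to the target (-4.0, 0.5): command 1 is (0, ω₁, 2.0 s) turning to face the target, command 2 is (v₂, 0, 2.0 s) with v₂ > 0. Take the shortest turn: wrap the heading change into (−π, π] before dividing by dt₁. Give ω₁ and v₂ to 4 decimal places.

ω₁ = -0.1642, v₂ = 2.6575

heading to target = atan2(0.5−4, -4−0) = -2.4228
Δθ = wrap(-2.4228 − -2.0944) = -0.3284; ω₁ = Δθ/dt₁ = -0.1642
distance = √((-4−0)² + (0.5−4)²) = 5.3151; v₂ = distance/dt₂ = 2.6575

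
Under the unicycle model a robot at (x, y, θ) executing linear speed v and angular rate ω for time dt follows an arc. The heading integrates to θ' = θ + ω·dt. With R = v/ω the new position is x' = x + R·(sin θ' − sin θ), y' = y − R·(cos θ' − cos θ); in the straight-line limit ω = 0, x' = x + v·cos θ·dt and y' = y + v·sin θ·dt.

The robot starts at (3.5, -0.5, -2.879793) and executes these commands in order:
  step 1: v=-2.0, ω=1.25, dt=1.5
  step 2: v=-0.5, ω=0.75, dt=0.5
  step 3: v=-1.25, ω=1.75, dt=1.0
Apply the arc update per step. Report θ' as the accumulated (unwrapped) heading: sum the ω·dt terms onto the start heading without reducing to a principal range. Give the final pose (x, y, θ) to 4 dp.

(3.2026, 1.8186, 1.1202)

step 1: θ'=-1.0048 (R=-1.6000) → pose (4.4364, 1.9035, -1.0048)
step 2: θ'=-0.6298 (R=-0.6667) → pose (4.2663, 2.0848, -0.6298)
step 3: θ'=1.1202 (R=-0.7143) → pose (3.2026, 1.8186, 1.1202)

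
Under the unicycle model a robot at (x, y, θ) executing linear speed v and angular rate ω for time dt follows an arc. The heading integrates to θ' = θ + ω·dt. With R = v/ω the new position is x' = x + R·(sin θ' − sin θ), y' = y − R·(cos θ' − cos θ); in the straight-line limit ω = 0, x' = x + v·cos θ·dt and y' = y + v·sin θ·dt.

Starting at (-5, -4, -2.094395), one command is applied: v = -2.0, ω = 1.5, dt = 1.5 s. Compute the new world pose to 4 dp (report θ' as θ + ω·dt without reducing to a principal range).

θ' = -2.0944 + 1.5·1.5 = 0.1556
R = v/ω = -2.0/1.5 = -1.3333
x' = -5 + -1.3333·(sin 0.1556 − sin -2.0944) = -6.3613
y' = -4 − -1.3333·(cos 0.1556 − cos -2.0944) = -2.0161

(-6.3613, -2.0161, 0.1556)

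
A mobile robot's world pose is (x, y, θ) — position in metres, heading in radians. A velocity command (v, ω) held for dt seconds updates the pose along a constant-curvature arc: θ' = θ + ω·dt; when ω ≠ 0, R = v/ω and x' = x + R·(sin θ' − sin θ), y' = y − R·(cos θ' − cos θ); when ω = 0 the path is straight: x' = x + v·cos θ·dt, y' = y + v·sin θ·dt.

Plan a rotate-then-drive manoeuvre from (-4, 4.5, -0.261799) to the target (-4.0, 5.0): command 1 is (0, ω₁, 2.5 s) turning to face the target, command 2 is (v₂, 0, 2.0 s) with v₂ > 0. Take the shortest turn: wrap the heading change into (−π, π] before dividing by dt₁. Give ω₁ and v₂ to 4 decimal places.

heading to target = atan2(5−4.5, -4−-4) = 1.5708
Δθ = wrap(1.5708 − -0.2618) = 1.8326; ω₁ = Δθ/dt₁ = 0.7330
distance = √((-4−-4)² + (5−4.5)²) = 0.5000; v₂ = distance/dt₂ = 0.2500

ω₁ = 0.7330, v₂ = 0.2500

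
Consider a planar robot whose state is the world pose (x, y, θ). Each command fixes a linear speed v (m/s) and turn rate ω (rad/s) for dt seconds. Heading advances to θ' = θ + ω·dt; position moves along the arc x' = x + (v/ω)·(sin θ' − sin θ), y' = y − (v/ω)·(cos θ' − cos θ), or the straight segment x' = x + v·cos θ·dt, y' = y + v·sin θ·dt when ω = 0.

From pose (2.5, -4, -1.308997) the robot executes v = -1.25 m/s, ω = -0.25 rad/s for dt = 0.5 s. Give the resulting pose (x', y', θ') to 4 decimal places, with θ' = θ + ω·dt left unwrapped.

(2.3763, -3.3878, -1.4340)

θ' = -1.3090 + -0.25·0.5 = -1.4340
R = v/ω = -1.25/-0.25 = 5.0000
x' = 2.5 + 5.0000·(sin -1.4340 − sin -1.3090) = 2.3763
y' = -4 − 5.0000·(cos -1.4340 − cos -1.3090) = -3.3878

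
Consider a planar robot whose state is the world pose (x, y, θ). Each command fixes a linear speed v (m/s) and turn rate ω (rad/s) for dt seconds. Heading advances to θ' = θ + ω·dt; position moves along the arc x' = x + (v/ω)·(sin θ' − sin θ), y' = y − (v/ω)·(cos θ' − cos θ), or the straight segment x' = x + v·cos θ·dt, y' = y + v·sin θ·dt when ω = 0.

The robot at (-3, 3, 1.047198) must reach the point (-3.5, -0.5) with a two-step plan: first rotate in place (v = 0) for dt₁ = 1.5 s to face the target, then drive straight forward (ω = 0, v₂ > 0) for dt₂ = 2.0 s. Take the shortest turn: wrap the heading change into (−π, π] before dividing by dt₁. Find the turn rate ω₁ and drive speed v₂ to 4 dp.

ω₁ = -1.8399, v₂ = 1.7678

heading to target = atan2(-0.5−3, -3.5−-3) = -1.7127
Δθ = wrap(-1.7127 − 1.0472) = -2.7599; ω₁ = Δθ/dt₁ = -1.8399
distance = √((-3.5−-3)² + (-0.5−3)²) = 3.5355; v₂ = distance/dt₂ = 1.7678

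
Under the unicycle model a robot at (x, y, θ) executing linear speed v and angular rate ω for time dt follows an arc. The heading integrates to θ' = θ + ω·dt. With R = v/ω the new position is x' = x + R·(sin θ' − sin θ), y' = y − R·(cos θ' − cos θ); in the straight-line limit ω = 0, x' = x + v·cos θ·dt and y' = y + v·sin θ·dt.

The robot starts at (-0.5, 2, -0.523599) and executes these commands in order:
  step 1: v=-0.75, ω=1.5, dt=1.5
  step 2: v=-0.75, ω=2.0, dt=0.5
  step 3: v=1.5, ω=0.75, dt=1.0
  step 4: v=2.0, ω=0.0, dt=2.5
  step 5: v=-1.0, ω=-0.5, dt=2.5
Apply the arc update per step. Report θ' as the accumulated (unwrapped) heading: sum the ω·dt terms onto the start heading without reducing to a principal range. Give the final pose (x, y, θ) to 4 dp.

step 1: θ'=1.7264 (R=-0.5000) → pose (-1.2440, 1.4895, 1.7264)
step 2: θ'=2.7264 (R=-0.3750) → pose (-1.0248, 1.2045, 2.7264)
step 3: θ'=3.4764 (R=2.0000) → pose (-2.4887, 1.2633, 3.4764)
step 4: θ'=3.4764 (straight) → pose (-7.2110, -0.3796, 3.4764)
step 5: θ'=2.2264 (R=2.0000) → pose (-4.9685, -1.0493, 2.2264)

(-4.9685, -1.0493, 2.2264)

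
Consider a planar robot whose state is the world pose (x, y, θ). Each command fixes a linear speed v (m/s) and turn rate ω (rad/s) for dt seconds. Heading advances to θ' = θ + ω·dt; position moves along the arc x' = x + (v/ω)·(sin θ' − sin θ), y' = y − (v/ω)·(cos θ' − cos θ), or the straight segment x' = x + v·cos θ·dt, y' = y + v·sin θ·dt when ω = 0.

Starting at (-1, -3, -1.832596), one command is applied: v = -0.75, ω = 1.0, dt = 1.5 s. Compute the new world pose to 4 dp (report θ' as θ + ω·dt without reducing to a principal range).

θ' = -1.8326 + 1.0·1.5 = -0.3326
R = v/ω = -0.75/1.0 = -0.7500
x' = -1 + -0.7500·(sin -0.3326 − sin -1.8326) = -1.4796
y' = -3 − -0.7500·(cos -0.3326 − cos -1.8326) = -2.0970

(-1.4796, -2.0970, -0.3326)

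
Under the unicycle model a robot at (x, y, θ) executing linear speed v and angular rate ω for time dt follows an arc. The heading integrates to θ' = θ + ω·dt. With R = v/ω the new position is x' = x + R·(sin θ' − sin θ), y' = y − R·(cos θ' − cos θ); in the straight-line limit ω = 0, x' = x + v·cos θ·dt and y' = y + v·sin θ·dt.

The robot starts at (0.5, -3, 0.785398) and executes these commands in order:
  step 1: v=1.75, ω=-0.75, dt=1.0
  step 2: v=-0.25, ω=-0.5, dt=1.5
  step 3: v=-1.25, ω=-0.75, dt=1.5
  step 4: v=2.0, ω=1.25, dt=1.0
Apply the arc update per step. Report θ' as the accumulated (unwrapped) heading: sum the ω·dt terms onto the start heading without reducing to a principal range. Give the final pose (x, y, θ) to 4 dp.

(1.8603, -2.2493, -0.5896)

step 1: θ'=0.0354 (R=-2.3333) → pose (2.0673, -2.3180, 0.0354)
step 2: θ'=-0.7146 (R=0.5000) → pose (1.7220, -2.1960, -0.7146)
step 3: θ'=-1.8396 (R=1.6667) → pose (1.2074, -0.4945, -1.8396)
step 4: θ'=-0.5896 (R=1.6000) → pose (1.8603, -2.2493, -0.5896)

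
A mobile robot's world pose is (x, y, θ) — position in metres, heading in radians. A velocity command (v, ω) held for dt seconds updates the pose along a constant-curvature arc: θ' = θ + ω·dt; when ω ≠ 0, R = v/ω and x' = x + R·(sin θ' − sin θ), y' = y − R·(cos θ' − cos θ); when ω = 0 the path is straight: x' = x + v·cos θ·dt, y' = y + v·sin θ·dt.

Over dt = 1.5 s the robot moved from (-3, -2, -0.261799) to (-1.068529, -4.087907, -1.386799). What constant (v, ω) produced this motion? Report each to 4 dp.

v = 2.0000, ω = -0.7500

Δθ = -1.386799 − -0.261799 = -1.125000
ω = Δθ/dt = -1.125000/1.5 = -0.7500
R = −Δy/(cos θ' − cos θ) = -2.6667
v = R·ω = -2.6667·-0.7500 = 2.0000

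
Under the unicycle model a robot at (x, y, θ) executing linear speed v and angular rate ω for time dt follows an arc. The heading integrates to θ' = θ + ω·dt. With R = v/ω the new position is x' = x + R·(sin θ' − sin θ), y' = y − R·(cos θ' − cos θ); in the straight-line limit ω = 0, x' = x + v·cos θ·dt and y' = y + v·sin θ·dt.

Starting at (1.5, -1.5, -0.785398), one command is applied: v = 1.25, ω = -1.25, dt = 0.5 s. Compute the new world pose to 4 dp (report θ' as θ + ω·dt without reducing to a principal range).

(1.7801, -2.0474, -1.4104)

θ' = -0.7854 + -1.25·0.5 = -1.4104
R = v/ω = 1.25/-1.25 = -1.0000
x' = 1.5 + -1.0000·(sin -1.4104 − sin -0.7854) = 1.7801
y' = -1.5 − -1.0000·(cos -1.4104 − cos -0.7854) = -2.0474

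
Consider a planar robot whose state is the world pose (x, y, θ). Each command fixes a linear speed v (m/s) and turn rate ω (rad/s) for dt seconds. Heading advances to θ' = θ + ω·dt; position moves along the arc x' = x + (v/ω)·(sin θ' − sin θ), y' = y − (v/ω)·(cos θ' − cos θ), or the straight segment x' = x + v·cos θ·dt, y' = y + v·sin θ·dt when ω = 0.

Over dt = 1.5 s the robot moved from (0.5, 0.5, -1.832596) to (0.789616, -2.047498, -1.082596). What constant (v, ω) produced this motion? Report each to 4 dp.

v = 1.7500, ω = 0.5000

Δθ = -1.082596 − -1.832596 = 0.750000
ω = Δθ/dt = 0.750000/1.5 = 0.5000
R = −Δy/(cos θ' − cos θ) = 3.5000
v = R·ω = 3.5000·0.5000 = 1.7500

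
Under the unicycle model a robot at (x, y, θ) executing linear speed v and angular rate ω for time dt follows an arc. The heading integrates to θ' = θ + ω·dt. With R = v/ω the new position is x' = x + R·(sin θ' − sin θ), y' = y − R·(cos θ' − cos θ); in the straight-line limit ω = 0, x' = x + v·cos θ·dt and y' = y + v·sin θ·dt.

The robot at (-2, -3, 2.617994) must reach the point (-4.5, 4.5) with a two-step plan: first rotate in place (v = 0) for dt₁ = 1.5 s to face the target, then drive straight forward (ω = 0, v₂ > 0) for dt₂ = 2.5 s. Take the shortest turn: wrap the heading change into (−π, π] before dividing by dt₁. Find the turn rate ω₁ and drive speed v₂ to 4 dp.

ω₁ = -0.4836, v₂ = 3.1623

heading to target = atan2(4.5−-3, -4.5−-2) = 1.8925
Δθ = wrap(1.8925 − 2.6180) = -0.7254; ω₁ = Δθ/dt₁ = -0.4836
distance = √((-4.5−-2)² + (4.5−-3)²) = 7.9057; v₂ = distance/dt₂ = 3.1623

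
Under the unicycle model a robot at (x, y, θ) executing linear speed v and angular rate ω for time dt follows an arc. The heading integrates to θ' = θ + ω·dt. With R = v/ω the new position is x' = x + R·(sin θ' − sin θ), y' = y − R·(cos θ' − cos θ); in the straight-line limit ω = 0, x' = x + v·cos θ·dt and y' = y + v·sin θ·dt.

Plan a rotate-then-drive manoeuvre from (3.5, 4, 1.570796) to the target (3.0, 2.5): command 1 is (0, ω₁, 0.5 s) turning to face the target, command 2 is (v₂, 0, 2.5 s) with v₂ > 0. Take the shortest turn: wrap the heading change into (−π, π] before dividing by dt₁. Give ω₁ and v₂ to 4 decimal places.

ω₁ = 5.6397, v₂ = 0.6325

heading to target = atan2(2.5−4, 3−3.5) = -1.8925
Δθ = wrap(-1.8925 − 1.5708) = 2.8198; ω₁ = Δθ/dt₁ = 5.6397
distance = √((3−3.5)² + (2.5−4)²) = 1.5811; v₂ = distance/dt₂ = 0.6325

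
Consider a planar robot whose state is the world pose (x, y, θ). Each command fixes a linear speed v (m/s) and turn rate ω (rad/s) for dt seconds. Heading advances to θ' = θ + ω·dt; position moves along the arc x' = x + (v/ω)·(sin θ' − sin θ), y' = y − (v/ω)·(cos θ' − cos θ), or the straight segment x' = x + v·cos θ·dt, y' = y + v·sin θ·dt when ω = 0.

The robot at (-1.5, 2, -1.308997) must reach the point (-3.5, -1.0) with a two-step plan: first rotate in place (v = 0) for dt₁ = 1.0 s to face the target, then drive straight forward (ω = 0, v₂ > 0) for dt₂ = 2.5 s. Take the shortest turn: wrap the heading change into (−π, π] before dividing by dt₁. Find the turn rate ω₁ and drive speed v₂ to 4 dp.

heading to target = atan2(-1−2, -3.5−-1.5) = -2.1588
Δθ = wrap(-2.1588 − -1.3090) = -0.8498; ω₁ = Δθ/dt₁ = -0.8498
distance = √((-3.5−-1.5)² + (-1−2)²) = 3.6056; v₂ = distance/dt₂ = 1.4422

ω₁ = -0.8498, v₂ = 1.4422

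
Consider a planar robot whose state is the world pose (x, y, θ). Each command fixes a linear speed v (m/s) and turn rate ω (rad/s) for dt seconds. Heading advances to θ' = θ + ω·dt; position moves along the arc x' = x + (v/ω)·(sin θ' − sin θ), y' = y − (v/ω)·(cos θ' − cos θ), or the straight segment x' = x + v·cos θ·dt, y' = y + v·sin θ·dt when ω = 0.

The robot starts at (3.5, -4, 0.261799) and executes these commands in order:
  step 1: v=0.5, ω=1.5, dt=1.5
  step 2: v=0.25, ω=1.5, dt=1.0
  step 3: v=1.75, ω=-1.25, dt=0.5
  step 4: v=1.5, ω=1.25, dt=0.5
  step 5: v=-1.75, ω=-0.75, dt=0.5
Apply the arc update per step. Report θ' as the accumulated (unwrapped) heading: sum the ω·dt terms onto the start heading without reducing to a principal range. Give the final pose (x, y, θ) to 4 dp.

step 1: θ'=2.5118 (R=0.3333) → pose (3.6101, -3.4086, 2.5118)
step 2: θ'=4.0118 (R=0.1667) → pose (3.3845, -3.4359, 4.0118)
step 3: θ'=3.3868 (R=-1.4000) → pose (2.6541, -3.8915, 3.3868)
step 4: θ'=4.0118 (R=1.2000) → pose (2.0280, -4.2820, 4.0118)
step 5: θ'=3.6368 (R=2.3333) → pose (2.7030, -3.7332, 3.6368)

(2.7030, -3.7332, 3.6368)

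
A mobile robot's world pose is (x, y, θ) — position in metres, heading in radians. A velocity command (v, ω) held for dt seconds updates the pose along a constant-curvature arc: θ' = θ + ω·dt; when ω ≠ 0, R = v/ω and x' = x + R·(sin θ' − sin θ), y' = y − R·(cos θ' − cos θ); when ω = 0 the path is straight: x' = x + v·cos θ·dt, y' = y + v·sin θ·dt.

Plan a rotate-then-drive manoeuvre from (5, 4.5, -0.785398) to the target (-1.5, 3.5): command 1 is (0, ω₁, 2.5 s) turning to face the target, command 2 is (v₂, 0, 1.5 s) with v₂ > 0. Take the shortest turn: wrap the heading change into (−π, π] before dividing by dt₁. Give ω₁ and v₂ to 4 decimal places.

heading to target = atan2(3.5−4.5, -1.5−5) = -2.9889
Δθ = wrap(-2.9889 − -0.7854) = -2.2035; ω₁ = Δθ/dt₁ = -0.8814
distance = √((-1.5−5)² + (3.5−4.5)²) = 6.5765; v₂ = distance/dt₂ = 4.3843

ω₁ = -0.8814, v₂ = 4.3843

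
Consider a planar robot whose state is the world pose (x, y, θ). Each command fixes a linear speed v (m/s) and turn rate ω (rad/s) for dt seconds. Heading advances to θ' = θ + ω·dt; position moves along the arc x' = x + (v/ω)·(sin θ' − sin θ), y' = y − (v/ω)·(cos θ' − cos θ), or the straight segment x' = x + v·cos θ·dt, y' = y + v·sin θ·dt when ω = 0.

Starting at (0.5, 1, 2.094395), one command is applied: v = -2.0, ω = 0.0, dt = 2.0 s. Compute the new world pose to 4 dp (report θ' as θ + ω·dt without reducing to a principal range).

(2.5000, -2.4641, 2.0944)

θ' = 2.0944 + 0.0·2.0 = 2.0944
ω = 0 → straight: x' = 0.5 + -2.0·cos(2.0944)·2.0 = 2.5000
y' = 1 + -2.0·sin(2.0944)·2.0 = -2.4641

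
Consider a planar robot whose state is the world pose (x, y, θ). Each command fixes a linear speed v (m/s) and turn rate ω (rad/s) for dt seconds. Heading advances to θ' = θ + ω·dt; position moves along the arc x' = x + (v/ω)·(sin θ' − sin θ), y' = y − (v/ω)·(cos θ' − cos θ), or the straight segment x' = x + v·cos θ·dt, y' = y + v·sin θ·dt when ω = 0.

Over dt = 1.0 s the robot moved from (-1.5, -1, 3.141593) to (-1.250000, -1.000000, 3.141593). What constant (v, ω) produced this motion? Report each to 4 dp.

Δθ = 3.141593 − 3.141593 = 0.000000
ω = Δθ/dt = 0.000000/1.0 = 0.0000
ω = 0 → v = (Δx·cos θ + Δy·sin θ)/dt = -0.2500

v = -0.2500, ω = 0.0000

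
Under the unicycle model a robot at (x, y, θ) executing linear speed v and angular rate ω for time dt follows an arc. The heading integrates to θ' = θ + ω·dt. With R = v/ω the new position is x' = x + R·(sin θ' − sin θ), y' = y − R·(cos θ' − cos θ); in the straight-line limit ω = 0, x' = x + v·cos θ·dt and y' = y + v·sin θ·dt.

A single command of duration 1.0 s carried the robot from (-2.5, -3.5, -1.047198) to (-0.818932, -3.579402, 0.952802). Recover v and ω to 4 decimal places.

Δθ = 0.952802 − -1.047198 = 2.000000
ω = Δθ/dt = 2.000000/1.0 = 2.0000
R = Δx/(sin θ' − sin θ) = 1.0000
v = R·ω = 1.0000·2.0000 = 2.0000

v = 2.0000, ω = 2.0000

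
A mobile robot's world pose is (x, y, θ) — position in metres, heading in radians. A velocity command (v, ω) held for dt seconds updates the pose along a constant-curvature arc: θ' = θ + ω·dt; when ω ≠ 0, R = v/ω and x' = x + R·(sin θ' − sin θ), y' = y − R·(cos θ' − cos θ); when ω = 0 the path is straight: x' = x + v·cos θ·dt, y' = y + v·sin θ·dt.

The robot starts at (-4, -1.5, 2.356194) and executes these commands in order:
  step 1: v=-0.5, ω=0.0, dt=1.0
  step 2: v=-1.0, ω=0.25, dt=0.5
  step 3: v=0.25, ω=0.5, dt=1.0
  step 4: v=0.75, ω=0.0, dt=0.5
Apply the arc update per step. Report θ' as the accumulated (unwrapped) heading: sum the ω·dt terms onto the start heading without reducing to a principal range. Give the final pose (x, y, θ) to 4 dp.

step 1: θ'=2.3562 (straight) → pose (-3.6464, -1.8536, 2.3562)
step 2: θ'=2.4812 (R=-4.0000) → pose (-3.2717, -2.1841, 2.4812)
step 3: θ'=2.9812 (R=0.5000) → pose (-3.4986, -2.0854, 2.9812)
step 4: θ'=2.9812 (straight) → pose (-3.8688, -2.0255, 2.9812)

(-3.8688, -2.0255, 2.9812)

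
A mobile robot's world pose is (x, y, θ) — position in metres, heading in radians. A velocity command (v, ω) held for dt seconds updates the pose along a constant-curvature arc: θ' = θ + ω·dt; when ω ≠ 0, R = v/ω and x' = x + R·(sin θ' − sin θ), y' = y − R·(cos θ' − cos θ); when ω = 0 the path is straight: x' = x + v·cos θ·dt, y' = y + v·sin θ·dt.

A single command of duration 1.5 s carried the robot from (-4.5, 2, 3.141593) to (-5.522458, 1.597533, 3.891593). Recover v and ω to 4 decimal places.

v = 0.7500, ω = 0.5000

Δθ = 3.891593 − 3.141593 = 0.750000
ω = Δθ/dt = 0.750000/1.5 = 0.5000
R = Δx/(sin θ' − sin θ) = 1.5000
v = R·ω = 1.5000·0.5000 = 0.7500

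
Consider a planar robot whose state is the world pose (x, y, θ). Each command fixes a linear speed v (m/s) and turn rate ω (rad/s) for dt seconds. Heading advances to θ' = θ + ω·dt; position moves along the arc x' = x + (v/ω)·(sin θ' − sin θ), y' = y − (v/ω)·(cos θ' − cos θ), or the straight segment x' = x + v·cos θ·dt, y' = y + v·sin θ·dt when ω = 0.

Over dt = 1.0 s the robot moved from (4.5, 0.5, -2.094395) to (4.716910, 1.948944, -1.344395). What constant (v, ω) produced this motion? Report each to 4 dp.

v = -1.5000, ω = 0.7500

Δθ = -1.344395 − -2.094395 = 0.750000
ω = Δθ/dt = 0.750000/1.0 = 0.7500
R = −Δy/(cos θ' − cos θ) = -2.0000
v = R·ω = -2.0000·0.7500 = -1.5000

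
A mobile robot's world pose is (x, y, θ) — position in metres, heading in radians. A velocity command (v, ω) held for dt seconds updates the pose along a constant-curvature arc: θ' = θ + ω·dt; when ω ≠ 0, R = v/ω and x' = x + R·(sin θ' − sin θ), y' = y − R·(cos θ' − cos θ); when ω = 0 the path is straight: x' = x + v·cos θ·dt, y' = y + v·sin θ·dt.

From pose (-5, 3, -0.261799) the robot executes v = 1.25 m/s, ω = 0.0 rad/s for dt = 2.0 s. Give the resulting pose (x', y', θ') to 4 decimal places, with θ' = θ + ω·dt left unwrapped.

θ' = -0.2618 + 0.0·2.0 = -0.2618
ω = 0 → straight: x' = -5 + 1.25·cos(-0.2618)·2.0 = -2.5852
y' = 3 + 1.25·sin(-0.2618)·2.0 = 2.3530

(-2.5852, 2.3530, -0.2618)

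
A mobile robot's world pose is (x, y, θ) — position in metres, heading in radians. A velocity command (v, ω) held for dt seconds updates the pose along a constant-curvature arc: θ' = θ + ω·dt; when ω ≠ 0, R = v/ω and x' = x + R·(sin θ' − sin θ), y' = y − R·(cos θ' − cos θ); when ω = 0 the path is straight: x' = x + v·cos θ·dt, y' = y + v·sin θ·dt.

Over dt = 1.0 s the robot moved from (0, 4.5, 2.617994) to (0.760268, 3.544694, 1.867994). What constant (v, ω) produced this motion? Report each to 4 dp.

Δθ = 1.867994 − 2.617994 = -0.750000
ω = Δθ/dt = -0.750000/1.0 = -0.7500
R = −Δy/(cos θ' − cos θ) = 1.6667
v = R·ω = 1.6667·-0.7500 = -1.2500

v = -1.2500, ω = -0.7500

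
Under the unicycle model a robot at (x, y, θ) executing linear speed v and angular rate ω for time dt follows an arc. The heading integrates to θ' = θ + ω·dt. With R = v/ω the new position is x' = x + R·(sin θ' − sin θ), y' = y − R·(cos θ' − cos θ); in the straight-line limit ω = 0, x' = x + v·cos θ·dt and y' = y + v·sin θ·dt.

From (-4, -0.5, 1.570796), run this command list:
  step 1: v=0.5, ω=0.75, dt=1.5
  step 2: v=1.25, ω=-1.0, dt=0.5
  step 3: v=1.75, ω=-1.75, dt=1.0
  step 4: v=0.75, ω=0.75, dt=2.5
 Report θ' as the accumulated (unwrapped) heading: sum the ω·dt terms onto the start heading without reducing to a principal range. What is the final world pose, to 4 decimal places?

(-4.1736, 3.5692, 2.3208)

step 1: θ'=2.6958 (R=0.6667) → pose (-4.3792, 0.1015, 2.6958)
step 2: θ'=2.1958 (R=-1.2500) → pose (-4.8539, 0.4980, 2.1958)
step 3: θ'=0.4458 (R=-1.0000) → pose (-4.4742, 1.9853, 0.4458)
step 4: θ'=2.3208 (R=1.0000) → pose (-4.1736, 3.5692, 2.3208)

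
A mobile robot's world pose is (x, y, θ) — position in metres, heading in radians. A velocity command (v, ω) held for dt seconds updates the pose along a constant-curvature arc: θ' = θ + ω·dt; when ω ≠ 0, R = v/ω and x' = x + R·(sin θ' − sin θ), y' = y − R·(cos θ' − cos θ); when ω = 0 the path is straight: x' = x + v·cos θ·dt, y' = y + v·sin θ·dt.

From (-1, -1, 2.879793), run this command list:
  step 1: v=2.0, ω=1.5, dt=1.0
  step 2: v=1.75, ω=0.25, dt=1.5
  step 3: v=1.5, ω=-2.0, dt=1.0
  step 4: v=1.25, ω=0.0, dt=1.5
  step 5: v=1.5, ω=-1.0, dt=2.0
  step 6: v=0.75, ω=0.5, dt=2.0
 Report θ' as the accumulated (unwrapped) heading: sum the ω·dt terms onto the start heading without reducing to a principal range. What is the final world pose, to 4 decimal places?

step 1: θ'=4.3798 (R=1.3333) → pose (-2.6054, -1.8526, 4.3798)
step 2: θ'=4.7548 (R=7.0000) → pose (-2.9827, -4.4348, 4.7548)
step 3: θ'=2.7548 (R=-0.7500) → pose (-4.0149, -5.1612, 2.7548)
step 4: θ'=2.7548 (straight) → pose (-5.7514, -4.4539, 2.7548)
step 5: θ'=0.7548 (R=-1.5000) → pose (-6.2133, -1.9721, 0.7548)
step 6: θ'=1.7548 (R=1.5000) → pose (-5.7663, -0.6050, 1.7548)

(-5.7663, -0.6050, 1.7548)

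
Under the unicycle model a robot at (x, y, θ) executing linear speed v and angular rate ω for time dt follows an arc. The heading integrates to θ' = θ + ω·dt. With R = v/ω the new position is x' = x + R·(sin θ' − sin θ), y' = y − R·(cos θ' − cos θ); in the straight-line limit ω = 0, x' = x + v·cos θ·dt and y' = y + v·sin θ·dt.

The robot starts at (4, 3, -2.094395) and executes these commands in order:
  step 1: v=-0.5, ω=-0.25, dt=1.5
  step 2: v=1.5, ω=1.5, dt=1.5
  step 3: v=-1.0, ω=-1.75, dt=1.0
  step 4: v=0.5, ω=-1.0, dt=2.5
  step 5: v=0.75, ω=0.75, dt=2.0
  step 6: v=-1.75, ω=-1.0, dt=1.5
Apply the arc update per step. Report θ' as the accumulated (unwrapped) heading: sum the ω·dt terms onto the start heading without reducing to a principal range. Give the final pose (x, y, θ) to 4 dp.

(4.3998, 2.1013, -4.4694)

step 1: θ'=-2.4694 (R=2.0000) → pose (4.4866, 3.5649, -2.4694)
step 2: θ'=-0.2194 (R=1.0000) → pose (4.8917, 1.8064, -0.2194)
step 3: θ'=-1.9694 (R=0.5714) → pose (4.4894, 2.5859, -1.9694)
step 4: θ'=-4.4694 (R=-0.5000) → pose (3.5433, 2.6597, -4.4694)
step 5: θ'=-2.9694 (R=1.0000) → pose (2.4014, 3.4043, -2.9694)
step 6: θ'=-4.4694 (R=1.7500) → pose (4.3998, 2.1013, -4.4694)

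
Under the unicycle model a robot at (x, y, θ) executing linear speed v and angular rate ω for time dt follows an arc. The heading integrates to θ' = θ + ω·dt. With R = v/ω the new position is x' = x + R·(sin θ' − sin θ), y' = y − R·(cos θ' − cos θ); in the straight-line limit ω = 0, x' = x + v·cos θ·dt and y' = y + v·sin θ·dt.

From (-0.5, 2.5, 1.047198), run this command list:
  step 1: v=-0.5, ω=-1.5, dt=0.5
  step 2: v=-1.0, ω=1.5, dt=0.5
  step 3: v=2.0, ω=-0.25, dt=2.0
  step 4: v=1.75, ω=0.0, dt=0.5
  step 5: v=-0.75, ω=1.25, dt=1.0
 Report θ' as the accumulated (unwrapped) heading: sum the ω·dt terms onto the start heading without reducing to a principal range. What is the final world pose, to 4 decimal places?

(2.1674, 4.6839, 1.7972)

step 1: θ'=0.2972 (R=0.3333) → pose (-0.6911, 2.3479, 0.2972)
step 2: θ'=1.0472 (R=-0.6667) → pose (-1.0732, 2.0438, 1.0472)
step 3: θ'=0.5472 (R=-8.0000) → pose (1.6927, 4.8757, 0.5472)
step 4: θ'=0.5472 (straight) → pose (2.4399, 5.3310, 0.5472)
step 5: θ'=1.7972 (R=-0.6000) → pose (2.1674, 4.6839, 1.7972)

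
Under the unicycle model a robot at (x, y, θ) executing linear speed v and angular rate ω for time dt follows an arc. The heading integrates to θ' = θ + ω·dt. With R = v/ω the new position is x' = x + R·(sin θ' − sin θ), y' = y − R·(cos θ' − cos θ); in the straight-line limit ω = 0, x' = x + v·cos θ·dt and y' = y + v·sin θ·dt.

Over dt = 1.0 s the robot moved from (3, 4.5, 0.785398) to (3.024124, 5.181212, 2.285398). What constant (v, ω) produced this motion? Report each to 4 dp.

v = 0.7500, ω = 1.5000

Δθ = 2.285398 − 0.785398 = 1.500000
ω = Δθ/dt = 1.500000/1.0 = 1.5000
R = −Δy/(cos θ' − cos θ) = 0.5000
v = R·ω = 0.5000·1.5000 = 0.7500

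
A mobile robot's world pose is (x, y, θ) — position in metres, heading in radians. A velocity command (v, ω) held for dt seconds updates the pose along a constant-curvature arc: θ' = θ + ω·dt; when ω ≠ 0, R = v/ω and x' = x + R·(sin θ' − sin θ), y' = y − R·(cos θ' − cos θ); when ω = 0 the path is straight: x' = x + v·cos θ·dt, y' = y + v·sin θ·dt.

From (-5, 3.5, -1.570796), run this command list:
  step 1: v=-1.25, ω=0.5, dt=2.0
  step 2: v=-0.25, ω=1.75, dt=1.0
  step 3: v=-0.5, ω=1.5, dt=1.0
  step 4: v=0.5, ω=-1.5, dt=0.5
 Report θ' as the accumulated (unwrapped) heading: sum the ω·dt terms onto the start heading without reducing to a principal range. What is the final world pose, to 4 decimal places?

step 1: θ'=-0.5708 (R=-2.5000) → pose (-6.1492, 5.6037, -0.5708)
step 2: θ'=1.1792 (R=-0.1429) → pose (-6.3585, 5.5380, 1.1792)
step 3: θ'=2.6792 (R=-0.3333) → pose (-6.1991, 5.1124, 2.6792)
step 4: θ'=1.9292 (R=-0.3333) → pose (-6.3625, 5.2938, 1.9292)

(-6.3625, 5.2938, 1.9292)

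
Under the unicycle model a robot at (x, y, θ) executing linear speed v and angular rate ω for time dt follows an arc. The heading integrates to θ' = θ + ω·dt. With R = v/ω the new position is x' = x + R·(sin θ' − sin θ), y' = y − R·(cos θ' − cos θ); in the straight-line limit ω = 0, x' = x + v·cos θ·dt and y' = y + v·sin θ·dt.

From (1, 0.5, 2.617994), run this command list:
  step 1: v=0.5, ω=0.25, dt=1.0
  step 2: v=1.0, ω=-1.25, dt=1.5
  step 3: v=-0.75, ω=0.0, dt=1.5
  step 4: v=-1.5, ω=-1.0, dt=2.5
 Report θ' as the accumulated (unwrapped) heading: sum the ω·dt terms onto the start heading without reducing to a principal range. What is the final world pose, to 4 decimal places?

(-3.2815, 1.6820, -1.5070)

step 1: θ'=2.8680 (R=2.0000) → pose (0.5404, 0.6936, 2.8680)
step 2: θ'=0.9930 (R=-0.8000) → pose (0.0864, 1.9007, 0.9930)
step 3: θ'=0.9930 (straight) → pose (-0.5280, 0.9584, 0.9930)
step 4: θ'=-1.5070 (R=1.5000) → pose (-3.2815, 1.6820, -1.5070)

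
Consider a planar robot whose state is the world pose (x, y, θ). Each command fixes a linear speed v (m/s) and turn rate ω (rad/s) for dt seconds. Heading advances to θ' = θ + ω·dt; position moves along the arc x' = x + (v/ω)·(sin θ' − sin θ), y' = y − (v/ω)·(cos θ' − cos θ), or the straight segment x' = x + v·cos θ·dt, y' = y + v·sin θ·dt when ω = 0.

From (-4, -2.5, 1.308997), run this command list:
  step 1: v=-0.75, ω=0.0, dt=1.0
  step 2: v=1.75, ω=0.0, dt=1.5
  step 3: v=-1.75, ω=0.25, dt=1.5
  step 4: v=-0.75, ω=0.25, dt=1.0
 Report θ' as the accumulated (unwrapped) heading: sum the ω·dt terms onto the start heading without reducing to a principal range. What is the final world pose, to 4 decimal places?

step 1: θ'=1.3090 (straight) → pose (-4.1941, -3.2244, 1.3090)
step 2: θ'=1.3090 (straight) → pose (-3.5147, -0.6889, 1.3090)
step 3: θ'=1.6840 (R=-7.0000) → pose (-3.7084, -3.2913, 1.6840)
step 4: θ'=1.9340 (R=-3.0000) → pose (-3.5319, -4.0183, 1.9340)

(-3.5319, -4.0183, 1.9340)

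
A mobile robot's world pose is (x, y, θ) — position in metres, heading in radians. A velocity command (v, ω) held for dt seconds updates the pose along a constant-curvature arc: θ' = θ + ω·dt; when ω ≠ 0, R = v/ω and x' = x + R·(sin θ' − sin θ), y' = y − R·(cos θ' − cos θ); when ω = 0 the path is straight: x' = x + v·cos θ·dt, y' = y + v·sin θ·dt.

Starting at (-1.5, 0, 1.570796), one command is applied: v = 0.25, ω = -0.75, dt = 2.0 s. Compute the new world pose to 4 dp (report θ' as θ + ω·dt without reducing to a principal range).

θ' = 1.5708 + -0.75·2.0 = 0.0708
R = v/ω = 0.25/-0.75 = -0.3333
x' = -1.5 + -0.3333·(sin 0.0708 − sin 1.5708) = -1.1902
y' = 0 − -0.3333·(cos 0.0708 − cos 1.5708) = 0.3325

(-1.1902, 0.3325, 0.0708)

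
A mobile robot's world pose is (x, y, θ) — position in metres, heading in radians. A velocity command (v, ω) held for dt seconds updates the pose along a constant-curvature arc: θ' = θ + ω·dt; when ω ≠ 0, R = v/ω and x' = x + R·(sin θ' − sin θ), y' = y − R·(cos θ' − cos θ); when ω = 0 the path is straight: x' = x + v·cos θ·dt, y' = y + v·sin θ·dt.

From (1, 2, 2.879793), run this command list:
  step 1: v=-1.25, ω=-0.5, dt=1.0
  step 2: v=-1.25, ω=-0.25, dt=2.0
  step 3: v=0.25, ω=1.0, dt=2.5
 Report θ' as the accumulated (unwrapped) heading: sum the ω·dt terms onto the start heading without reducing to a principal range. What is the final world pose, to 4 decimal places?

(2.9161, -0.6977, 4.3798)

step 1: θ'=2.3798 (R=2.5000) → pose (2.0785, 1.3942, 2.3798)
step 2: θ'=1.8798 (R=5.0000) → pose (3.3906, -0.7033, 1.8798)
step 3: θ'=4.3798 (R=0.2500) → pose (2.9161, -0.6977, 4.3798)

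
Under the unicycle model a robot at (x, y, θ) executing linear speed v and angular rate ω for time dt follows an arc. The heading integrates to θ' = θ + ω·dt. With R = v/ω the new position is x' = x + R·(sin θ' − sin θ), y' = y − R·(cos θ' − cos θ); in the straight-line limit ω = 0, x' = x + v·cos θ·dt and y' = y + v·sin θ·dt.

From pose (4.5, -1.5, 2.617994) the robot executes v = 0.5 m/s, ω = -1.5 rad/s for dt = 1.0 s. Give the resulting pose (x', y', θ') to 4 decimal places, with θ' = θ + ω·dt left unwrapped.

(4.3669, -1.0655, 1.1180)

θ' = 2.6180 + -1.5·1.0 = 1.1180
R = v/ω = 0.5/-1.5 = -0.3333
x' = 4.5 + -0.3333·(sin 1.1180 − sin 2.6180) = 4.3669
y' = -1.5 − -0.3333·(cos 1.1180 − cos 2.6180) = -1.0655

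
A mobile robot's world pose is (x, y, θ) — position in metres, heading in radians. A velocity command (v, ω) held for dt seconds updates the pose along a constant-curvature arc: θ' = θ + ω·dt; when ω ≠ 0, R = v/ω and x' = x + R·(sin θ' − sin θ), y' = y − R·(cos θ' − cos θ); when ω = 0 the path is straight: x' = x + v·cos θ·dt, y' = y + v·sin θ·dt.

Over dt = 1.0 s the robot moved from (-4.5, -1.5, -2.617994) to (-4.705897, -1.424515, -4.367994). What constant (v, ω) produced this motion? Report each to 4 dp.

Δθ = -4.367994 − -2.617994 = -1.750000
ω = Δθ/dt = -1.750000/1.0 = -1.7500
R = Δx/(sin θ' − sin θ) = -0.1429
v = R·ω = -0.1429·-1.7500 = 0.2500

v = 0.2500, ω = -1.7500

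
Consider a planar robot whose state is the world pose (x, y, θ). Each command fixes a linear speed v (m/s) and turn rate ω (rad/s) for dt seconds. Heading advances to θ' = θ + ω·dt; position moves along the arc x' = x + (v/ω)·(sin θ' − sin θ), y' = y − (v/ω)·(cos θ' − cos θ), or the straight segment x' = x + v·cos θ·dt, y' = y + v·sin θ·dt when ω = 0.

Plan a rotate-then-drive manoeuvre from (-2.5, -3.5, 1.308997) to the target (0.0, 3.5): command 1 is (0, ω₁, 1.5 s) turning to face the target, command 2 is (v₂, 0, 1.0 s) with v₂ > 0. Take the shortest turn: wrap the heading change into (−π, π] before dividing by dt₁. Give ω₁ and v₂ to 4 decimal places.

heading to target = atan2(3.5−-3.5, 0−-2.5) = 1.2278
Δθ = wrap(1.2278 − 1.3090) = -0.0812; ω₁ = Δθ/dt₁ = -0.0541
distance = √((0−-2.5)² + (3.5−-3.5)²) = 7.4330; v₂ = distance/dt₂ = 7.4330

ω₁ = -0.0541, v₂ = 7.4330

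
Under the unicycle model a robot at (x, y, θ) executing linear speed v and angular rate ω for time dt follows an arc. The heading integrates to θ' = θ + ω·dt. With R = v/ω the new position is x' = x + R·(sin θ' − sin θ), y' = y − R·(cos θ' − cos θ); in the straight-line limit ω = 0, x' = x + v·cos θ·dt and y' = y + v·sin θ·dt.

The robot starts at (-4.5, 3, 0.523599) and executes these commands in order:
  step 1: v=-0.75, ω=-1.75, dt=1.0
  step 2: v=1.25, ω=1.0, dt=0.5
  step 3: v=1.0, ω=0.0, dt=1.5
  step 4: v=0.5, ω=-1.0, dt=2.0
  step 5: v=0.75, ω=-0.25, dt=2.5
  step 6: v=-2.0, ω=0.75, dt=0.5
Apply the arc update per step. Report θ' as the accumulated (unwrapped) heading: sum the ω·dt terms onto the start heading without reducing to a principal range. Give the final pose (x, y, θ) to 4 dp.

(-4.6214, 0.6752, -2.9764)

step 1: θ'=-1.2264 (R=0.4286) → pose (-5.1177, 3.2265, -1.2264)
step 2: θ'=-0.7264 (R=1.2500) → pose (-4.7713, 2.7140, -0.7264)
step 3: θ'=-0.7264 (straight) → pose (-3.6500, 1.7178, -0.7264)
step 4: θ'=-2.7264 (R=-0.5000) → pose (-3.7804, 0.8864, -2.7264)
step 5: θ'=-3.3514 (R=-3.0000) → pose (-5.6153, 0.6974, -3.3514)
step 6: θ'=-2.9764 (R=-2.6667) → pose (-4.6214, 0.6752, -2.9764)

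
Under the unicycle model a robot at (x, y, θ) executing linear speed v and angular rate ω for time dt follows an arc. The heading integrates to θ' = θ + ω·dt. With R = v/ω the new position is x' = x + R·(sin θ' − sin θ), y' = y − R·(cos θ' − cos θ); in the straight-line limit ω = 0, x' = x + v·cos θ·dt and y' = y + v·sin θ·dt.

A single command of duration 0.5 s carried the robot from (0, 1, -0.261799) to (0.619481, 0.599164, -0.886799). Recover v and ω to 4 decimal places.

v = 1.5000, ω = -1.2500

Δθ = -0.886799 − -0.261799 = -0.625000
ω = Δθ/dt = -0.625000/0.5 = -1.2500
R = Δx/(sin θ' − sin θ) = -1.2000
v = R·ω = -1.2000·-1.2500 = 1.5000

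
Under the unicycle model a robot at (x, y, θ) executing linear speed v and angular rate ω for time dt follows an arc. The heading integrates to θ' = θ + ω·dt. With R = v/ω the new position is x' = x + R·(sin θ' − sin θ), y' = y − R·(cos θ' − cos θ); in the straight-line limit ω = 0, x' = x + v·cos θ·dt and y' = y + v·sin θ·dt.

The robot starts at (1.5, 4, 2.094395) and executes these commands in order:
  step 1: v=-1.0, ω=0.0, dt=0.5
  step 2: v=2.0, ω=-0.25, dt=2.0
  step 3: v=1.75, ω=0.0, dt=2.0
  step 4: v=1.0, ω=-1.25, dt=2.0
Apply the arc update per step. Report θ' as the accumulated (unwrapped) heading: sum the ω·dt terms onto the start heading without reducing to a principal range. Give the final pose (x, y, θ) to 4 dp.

step 1: θ'=2.0944 (straight) → pose (1.7500, 3.5670, 2.0944)
step 2: θ'=1.5944 (R=-8.0000) → pose (0.6804, 7.3782, 1.5944)
step 3: θ'=1.5944 (straight) → pose (0.5978, 10.8772, 1.5944)
step 4: θ'=-0.9056 (R=-0.8000) → pose (2.0271, 11.3899, -0.9056)

(2.0271, 11.3899, -0.9056)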